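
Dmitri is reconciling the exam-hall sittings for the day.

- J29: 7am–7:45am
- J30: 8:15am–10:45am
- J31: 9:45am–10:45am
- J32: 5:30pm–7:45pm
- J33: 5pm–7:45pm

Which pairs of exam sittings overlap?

Sorted by start: J29, J30, J31, J33, J32.
J30 starts after J29 ends — done with J29.
J31 starts before J30 ends → J30 and J31 overlap.
J33 starts after J30 ends — done with J30.
J33 starts after J31 ends — done with J31.
J32 starts before J33 ends → J33 and J32 overlap.

J30 & J31, J32 & J33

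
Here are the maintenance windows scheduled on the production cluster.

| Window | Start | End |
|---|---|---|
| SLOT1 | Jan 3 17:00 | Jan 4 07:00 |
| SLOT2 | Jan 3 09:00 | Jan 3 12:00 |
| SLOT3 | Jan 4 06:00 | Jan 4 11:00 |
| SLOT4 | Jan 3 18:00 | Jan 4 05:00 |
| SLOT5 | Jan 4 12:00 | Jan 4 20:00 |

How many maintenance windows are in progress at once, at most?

2

Sort all start/end points and keep a running count:
Jan 3 09:00 start SLOT2 → 1
Jan 3 12:00 end SLOT2 → 0
Jan 3 17:00 start SLOT1 → 1
Jan 3 18:00 start SLOT4 → 2
Jan 4 05:00 end SLOT4 → 1
Jan 4 06:00 start SLOT3 → 2
Jan 4 07:00 end SLOT1 → 1
Jan 4 11:00 end SLOT3 → 0
Jan 4 12:00 start SLOT5 → 1
Jan 4 20:00 end SLOT5 → 0
Peak is 2, at Jan 3 18:00 (SLOT1, SLOT4).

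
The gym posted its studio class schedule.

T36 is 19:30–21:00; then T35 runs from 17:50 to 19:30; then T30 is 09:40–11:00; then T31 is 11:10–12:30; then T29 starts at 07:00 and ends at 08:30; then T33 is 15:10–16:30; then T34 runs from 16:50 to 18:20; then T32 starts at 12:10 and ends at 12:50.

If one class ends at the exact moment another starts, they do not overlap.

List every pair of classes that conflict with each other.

T31 & T32, T34 & T35

Sorted by start: T29, T30, T31, T32, T33, T34, T35, T36.
T30 starts after T29 ends, so nothing later overlaps T29 either.
T31 starts after T30 ends, so nothing later overlaps T30 either.
T32 starts before T31 ends → T31 and T32 overlap.
T33 starts after T31 ends, so nothing later overlaps T31 either.
T33 starts after T32 ends, so nothing later overlaps T32 either.
T34 starts after T33 ends, so nothing later overlaps T33 either.
T35 starts before T34 ends → T34 and T35 overlap.
T36 starts after T34 ends.
T36 starts exactly when T35 ends (back-to-back, no overlap).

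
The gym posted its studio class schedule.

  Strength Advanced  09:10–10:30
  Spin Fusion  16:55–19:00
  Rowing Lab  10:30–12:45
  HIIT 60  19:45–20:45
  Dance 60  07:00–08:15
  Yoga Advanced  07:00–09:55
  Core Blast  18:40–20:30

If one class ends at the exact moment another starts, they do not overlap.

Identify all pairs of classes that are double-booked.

Sorted by start: Dance 60, Yoga Advanced, Strength Advanced, Rowing Lab, Spin Fusion, Core Blast, HIIT 60.
Yoga Advanced starts before Dance 60 ends → Dance 60 and Yoga Advanced overlap.
Strength Advanced starts after Dance 60 ends, so Dance 60 has no further overlaps.
Strength Advanced starts before Yoga Advanced ends → Yoga Advanced and Strength Advanced overlap.
Rowing Lab starts after Yoga Advanced ends, so Yoga Advanced has no further overlaps.
Rowing Lab starts exactly when Strength Advanced ends (back-to-back, no overlap), so Strength Advanced has no further overlaps.
Spin Fusion starts after Rowing Lab ends, so Rowing Lab has no further overlaps.
Core Blast starts before Spin Fusion ends → Spin Fusion and Core Blast overlap.
HIIT 60 starts after Spin Fusion ends.
HIIT 60 starts before Core Blast ends → Core Blast and HIIT 60 overlap.

Core Blast & HIIT 60, Core Blast & Spin Fusion, Dance 60 & Yoga Advanced, Strength Advanced & Yoga Advanced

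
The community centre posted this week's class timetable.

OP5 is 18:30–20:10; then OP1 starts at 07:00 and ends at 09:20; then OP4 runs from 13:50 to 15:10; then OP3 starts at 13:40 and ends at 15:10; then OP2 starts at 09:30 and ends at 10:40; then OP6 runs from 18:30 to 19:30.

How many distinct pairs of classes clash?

2

Check each pair: they overlap iff neither finishes before the other starts.
Sorted by start: OP1, OP2, OP3, OP4, OP5, OP6.
OP2 starts after OP1 ends — done with OP1.
OP3 starts after OP2 ends — done with OP2.
OP4 starts before OP3 ends → OP3 and OP4 overlap.
OP5 starts after OP3 ends — done with OP3.
OP5 starts after OP4 ends — done with OP4.
OP6 starts before OP5 ends → OP5 and OP6 overlap.
Overlapping pairs: OP3 & OP4, OP5 & OP6 — 2 in total.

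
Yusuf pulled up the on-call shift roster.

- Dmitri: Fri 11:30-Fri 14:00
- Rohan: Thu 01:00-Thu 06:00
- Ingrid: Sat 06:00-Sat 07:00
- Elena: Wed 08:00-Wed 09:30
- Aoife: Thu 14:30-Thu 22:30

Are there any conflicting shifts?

No

Two intervals overlap when each starts before the other ends.
Sorted by start: Elena, Rohan, Aoife, Dmitri, Ingrid.
Rohan starts after Elena ends, so nothing later overlaps Elena either.
Aoife starts after Rohan ends, so nothing later overlaps Rohan either.
Dmitri starts after Aoife ends, so nothing later overlaps Aoife either.
Ingrid starts after Dmitri ends.
Every pair is clear; the schedule has no overlaps.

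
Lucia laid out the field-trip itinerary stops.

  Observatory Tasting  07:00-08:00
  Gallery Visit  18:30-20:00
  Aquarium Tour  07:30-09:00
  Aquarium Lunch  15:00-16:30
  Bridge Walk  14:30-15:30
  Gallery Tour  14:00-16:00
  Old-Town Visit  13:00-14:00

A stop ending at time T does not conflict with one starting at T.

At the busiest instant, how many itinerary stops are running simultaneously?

Walk through starts and ends in time order (an end at T is processed before a start at T):
07:00 start Observatory Tasting → 1
07:30 start Aquarium Tour → 2
08:00 end Observatory Tasting → 1
09:00 end Aquarium Tour → 0
13:00 start Old-Town Visit → 1
14:00 end Old-Town Visit → 0
14:00 start Gallery Tour → 1
14:30 start Bridge Walk → 2
15:00 start Aquarium Lunch → 3
15:30 end Bridge Walk → 2
16:00 end Gallery Tour → 1
16:30 end Aquarium Lunch → 0
18:30 start Gallery Visit → 1
20:00 end Gallery Visit → 0
Peak is 3, at 15:00 (Aquarium Lunch, Bridge Walk, Gallery Tour).

3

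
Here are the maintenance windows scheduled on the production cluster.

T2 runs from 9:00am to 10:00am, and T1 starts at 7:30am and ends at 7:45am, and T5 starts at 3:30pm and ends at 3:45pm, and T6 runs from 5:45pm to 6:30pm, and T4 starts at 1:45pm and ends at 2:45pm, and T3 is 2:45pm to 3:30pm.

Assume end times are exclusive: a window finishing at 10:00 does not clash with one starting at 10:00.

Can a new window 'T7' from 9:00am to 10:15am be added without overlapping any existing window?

No — it overlaps T2

T1: ends 7:45am at or before T7 starts 9:00am → clear.
T2: starts 9:00am before T7 ends 10:15am, and ends 10:00am after T7 starts 9:00am → overlap.
T4: starts 1:45pm at or after T7 ends 10:15am → clear.
T3: starts 2:45pm at or after T7 ends 10:15am → clear.
T5: starts 3:30pm at or after T7 ends 10:15am → clear.
T6: starts 5:45pm at or after T7 ends 10:15am → clear.
T7 overlaps T2.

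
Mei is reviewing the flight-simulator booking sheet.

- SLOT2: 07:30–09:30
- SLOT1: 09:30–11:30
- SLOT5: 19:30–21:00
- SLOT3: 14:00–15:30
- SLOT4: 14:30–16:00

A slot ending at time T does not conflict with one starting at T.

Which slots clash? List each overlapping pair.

SLOT3 & SLOT4

Two intervals overlap when each starts before the other ends.
Sorted by start: SLOT2, SLOT1, SLOT3, SLOT4, SLOT5.
SLOT1 starts exactly when SLOT2 ends (back-to-back, no overlap), so nothing later overlaps SLOT2 either.
SLOT3 starts after SLOT1 ends, so nothing later overlaps SLOT1 either.
SLOT4 starts before SLOT3 ends → SLOT3 and SLOT4 overlap.
SLOT5 starts after SLOT3 ends.
SLOT5 starts after SLOT4 ends.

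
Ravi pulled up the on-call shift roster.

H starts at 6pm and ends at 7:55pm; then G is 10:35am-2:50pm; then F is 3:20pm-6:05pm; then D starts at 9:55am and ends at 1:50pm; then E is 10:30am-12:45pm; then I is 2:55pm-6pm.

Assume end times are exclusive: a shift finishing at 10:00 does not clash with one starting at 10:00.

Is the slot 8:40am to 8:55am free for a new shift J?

D: starts 9:55am at or after J ends 8:55am → clear.
E: starts 10:30am at or after J ends 8:55am → clear.
G: starts 10:35am at or after J ends 8:55am → clear.
I: starts 2:55pm at or after J ends 8:55am → clear.
F: starts 3:20pm at or after J ends 8:55am → clear.
H: starts 6pm at or after J ends 8:55am → clear.

Yes — the slot is free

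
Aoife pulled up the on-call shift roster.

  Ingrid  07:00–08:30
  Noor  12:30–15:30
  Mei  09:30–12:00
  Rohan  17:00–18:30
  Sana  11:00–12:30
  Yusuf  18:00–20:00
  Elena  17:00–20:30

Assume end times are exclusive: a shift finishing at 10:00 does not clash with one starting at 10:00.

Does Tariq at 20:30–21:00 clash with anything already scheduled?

Ingrid: ends 08:30 at or before Tariq starts 20:30 → clear.
Mei: ends 12:00 at or before Tariq starts 20:30 → clear.
Sana: ends 12:30 at or before Tariq starts 20:30 → clear.
Noor: ends 15:30 at or before Tariq starts 20:30 → clear.
Rohan: ends 18:30 at or before Tariq starts 20:30 → clear.
Elena: ends 20:30 at or before Tariq starts 20:30 → clear.
Yusuf: ends 20:00 at or before Tariq starts 20:30 → clear.

No — it doesn't clash with anything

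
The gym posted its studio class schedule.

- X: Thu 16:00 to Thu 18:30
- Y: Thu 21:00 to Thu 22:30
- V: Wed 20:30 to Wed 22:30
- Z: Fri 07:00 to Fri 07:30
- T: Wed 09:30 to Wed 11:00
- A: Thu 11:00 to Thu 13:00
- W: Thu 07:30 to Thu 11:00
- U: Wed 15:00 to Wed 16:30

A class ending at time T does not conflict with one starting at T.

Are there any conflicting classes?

Sorted by start: T, U, V, W, A, X, Y, Z.
U starts after T ends — done with T.
V starts after U ends — done with U.
W starts after V ends — done with V.
A starts exactly when W ends (back-to-back, no overlap) — done with W.
X starts after A ends — done with A.
Y starts after X ends — done with X.
Z starts after Y ends.
Every pair is clear; the schedule has no overlaps.

No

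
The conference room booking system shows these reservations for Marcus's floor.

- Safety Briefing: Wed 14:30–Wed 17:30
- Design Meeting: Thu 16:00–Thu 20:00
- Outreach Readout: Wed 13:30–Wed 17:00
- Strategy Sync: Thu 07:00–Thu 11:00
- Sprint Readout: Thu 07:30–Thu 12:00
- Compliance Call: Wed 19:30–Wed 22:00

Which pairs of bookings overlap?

Outreach Readout & Safety Briefing, Sprint Readout & Strategy Sync

Sorted by start: Outreach Readout, Safety Briefing, Compliance Call, Strategy Sync, Sprint Readout, Design Meeting.
Safety Briefing starts before Outreach Readout ends → Outreach Readout and Safety Briefing overlap.
Compliance Call starts after Outreach Readout ends; Outreach Readout is clear from here.
Compliance Call starts after Safety Briefing ends; Safety Briefing is clear from here.
Strategy Sync starts after Compliance Call ends; Compliance Call is clear from here.
Sprint Readout starts before Strategy Sync ends → Strategy Sync and Sprint Readout overlap.
Design Meeting starts after Strategy Sync ends.
Design Meeting starts after Sprint Readout ends.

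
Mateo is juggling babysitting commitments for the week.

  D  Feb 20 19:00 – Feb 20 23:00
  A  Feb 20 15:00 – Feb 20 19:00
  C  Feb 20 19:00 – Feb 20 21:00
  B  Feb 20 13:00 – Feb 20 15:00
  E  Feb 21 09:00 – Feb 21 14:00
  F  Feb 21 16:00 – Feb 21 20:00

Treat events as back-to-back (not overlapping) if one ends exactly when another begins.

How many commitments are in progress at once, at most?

Sort all start/end points and keep a running count:
Feb 20 13:00 start B → 1
Feb 20 15:00 end B → 0
Feb 20 15:00 start A → 1
Feb 20 19:00 end A → 0
Feb 20 19:00 start C → 1
Feb 20 19:00 start D → 2
Feb 20 21:00 end C → 1
Feb 20 23:00 end D → 0
Feb 21 09:00 start E → 1
Feb 21 14:00 end E → 0
Feb 21 16:00 start F → 1
Feb 21 20:00 end F → 0
Peak is 2, at Feb 20 19:00 (C, D).

2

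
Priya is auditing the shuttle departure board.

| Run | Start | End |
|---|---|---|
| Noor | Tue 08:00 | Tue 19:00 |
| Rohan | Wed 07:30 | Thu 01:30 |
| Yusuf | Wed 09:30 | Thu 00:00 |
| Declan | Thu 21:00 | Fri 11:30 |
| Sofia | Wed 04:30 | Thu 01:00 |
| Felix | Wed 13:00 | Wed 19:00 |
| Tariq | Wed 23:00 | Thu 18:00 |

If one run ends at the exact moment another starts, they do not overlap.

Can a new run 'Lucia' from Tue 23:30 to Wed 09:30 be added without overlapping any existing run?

Noor: ends Tue 19:00 at or before Lucia starts Tue 23:30 → clear.
Sofia: starts Wed 04:30 before Lucia ends Wed 09:30, and ends Thu 01:00 after Lucia starts Tue 23:30 → overlap.
Rohan: starts Wed 07:30 before Lucia ends Wed 09:30, and ends Thu 01:30 after Lucia starts Tue 23:30 → overlap.
Yusuf: starts Wed 09:30 at or after Lucia ends Wed 09:30 → clear.
Felix: starts Wed 13:00 at or after Lucia ends Wed 09:30 → clear.
Tariq: starts Wed 23:00 at or after Lucia ends Wed 09:30 → clear.
Declan: starts Thu 21:00 at or after Lucia ends Wed 09:30 → clear.
Lucia overlaps Rohan, Sofia.

No — it overlaps Rohan, Sofia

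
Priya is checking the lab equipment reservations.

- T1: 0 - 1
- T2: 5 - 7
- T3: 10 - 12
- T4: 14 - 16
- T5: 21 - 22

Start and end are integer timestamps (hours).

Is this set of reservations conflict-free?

Sorted by start: T1, T2, T3, T4, T5.
T2 starts after T1 ends; T1 is clear from here.
T3 starts after T2 ends; T2 is clear from here.
T4 starts after T3 ends; T3 is clear from here.
T5 starts after T4 ends.
Every pair is clear; the schedule has no overlaps.

Yes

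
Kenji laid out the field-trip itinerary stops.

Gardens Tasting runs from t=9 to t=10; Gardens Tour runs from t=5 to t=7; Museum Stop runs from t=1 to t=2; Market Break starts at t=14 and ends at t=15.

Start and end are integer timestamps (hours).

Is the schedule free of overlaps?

Yes

Check each pair: they overlap iff neither finishes before the other starts.
Sorted by start: Museum Stop, Gardens Tour, Gardens Tasting, Market Break.
Gardens Tour starts after Museum Stop ends, so Museum Stop has no further overlaps.
Gardens Tasting starts after Gardens Tour ends, so Gardens Tour has no further overlaps.
Market Break starts after Gardens Tasting ends.
Every pair is clear; the schedule has no overlaps.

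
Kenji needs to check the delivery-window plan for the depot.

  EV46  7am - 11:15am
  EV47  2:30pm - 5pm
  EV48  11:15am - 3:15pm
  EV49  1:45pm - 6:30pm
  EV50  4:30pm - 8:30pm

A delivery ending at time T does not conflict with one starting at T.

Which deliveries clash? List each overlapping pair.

Sorted by start: EV46, EV48, EV49, EV47, EV50.
EV48 starts exactly when EV46 ends (back-to-back, no overlap); EV46 is clear from here.
EV49 starts before EV48 ends → EV48 and EV49 overlap.
EV47 starts before EV48 ends → EV48 and EV47 overlap.
EV50 starts after EV48 ends.
EV47 starts before EV49 ends → EV49 and EV47 overlap.
EV50 starts before EV49 ends → EV49 and EV50 overlap.
EV50 starts before EV47 ends → EV47 and EV50 overlap.

EV47 & EV48, EV47 & EV49, EV47 & EV50, EV48 & EV49, EV49 & EV50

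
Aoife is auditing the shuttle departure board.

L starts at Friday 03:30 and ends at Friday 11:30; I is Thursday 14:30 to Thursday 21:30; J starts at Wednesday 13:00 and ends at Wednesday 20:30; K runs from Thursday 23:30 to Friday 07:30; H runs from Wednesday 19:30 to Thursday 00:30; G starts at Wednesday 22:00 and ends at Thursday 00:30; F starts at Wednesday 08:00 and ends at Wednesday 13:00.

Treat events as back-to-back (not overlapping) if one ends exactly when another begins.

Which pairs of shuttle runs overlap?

G & H, H & J, K & L

Sorted by start: F, J, H, G, I, K, L.
J starts exactly when F ends (back-to-back, no overlap), so F has no further overlaps.
H starts before J ends → J and H overlap.
G starts after J ends, so J has no further overlaps.
G starts before H ends → H and G overlap.
I starts after H ends, so H has no further overlaps.
I starts after G ends, so G has no further overlaps.
K starts after I ends, so I has no further overlaps.
L starts before K ends → K and L overlap.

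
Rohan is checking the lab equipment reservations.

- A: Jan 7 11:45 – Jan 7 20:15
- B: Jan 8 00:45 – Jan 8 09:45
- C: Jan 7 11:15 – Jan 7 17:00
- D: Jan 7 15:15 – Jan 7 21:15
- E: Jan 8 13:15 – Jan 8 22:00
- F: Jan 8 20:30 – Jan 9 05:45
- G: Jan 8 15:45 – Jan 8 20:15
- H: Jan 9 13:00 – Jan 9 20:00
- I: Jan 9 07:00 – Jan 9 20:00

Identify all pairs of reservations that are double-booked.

Sorted by start: C, A, D, B, E, G, F, I, H.
A starts before C ends → C and A overlap.
D starts before C ends → C and D overlap.
B starts after C ends, so nothing later overlaps C either.
D starts before A ends → A and D overlap.
B starts after A ends, so nothing later overlaps A either.
B starts after D ends, so nothing later overlaps D either.
E starts after B ends, so nothing later overlaps B either.
G starts before E ends → E and G overlap.
F starts before E ends → E and F overlap.
I starts after E ends, so nothing later overlaps E either.
F starts after G ends, so nothing later overlaps G either.
I starts after F ends, so nothing later overlaps F either.
H starts before I ends → I and H overlap.

A & C, A & D, C & D, E & F, E & G, H & I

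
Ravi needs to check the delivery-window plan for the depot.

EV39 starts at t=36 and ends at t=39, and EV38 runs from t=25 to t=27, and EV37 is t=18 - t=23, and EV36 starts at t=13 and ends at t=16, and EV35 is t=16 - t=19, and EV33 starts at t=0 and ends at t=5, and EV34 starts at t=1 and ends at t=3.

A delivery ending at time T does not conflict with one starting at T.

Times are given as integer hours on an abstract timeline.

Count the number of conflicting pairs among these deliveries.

2

Sorted by start: EV33, EV34, EV36, EV35, EV37, EV38, EV39.
EV34 starts before EV33 ends → EV33 and EV34 overlap.
EV36 starts after EV33 ends; EV33 is clear from here.
EV36 starts after EV34 ends; EV34 is clear from here.
EV35 starts exactly when EV36 ends (back-to-back, no overlap); EV36 is clear from here.
EV37 starts before EV35 ends → EV35 and EV37 overlap.
EV38 starts after EV35 ends; EV35 is clear from here.
EV38 starts after EV37 ends; EV37 is clear from here.
EV39 starts after EV38 ends.
Overlapping pairs: EV33 & EV34, EV35 & EV37 — 2 in total.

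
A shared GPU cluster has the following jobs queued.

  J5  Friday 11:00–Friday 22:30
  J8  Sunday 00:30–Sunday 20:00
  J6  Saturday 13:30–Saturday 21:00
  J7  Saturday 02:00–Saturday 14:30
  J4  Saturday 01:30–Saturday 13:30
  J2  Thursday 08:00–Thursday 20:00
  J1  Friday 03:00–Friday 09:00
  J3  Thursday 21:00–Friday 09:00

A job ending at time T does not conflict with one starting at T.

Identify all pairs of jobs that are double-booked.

J1 & J3, J4 & J7, J6 & J7

Sorted by start: J2, J3, J1, J5, J4, J7, J6, J8.
J3 starts after J2 ends; J2 is clear from here.
J1 starts before J3 ends → J3 and J1 overlap.
J5 starts after J3 ends; J3 is clear from here.
J5 starts after J1 ends; J1 is clear from here.
J4 starts after J5 ends; J5 is clear from here.
J7 starts before J4 ends → J4 and J7 overlap.
J6 starts exactly when J4 ends (back-to-back, no overlap); J4 is clear from here.
J6 starts before J7 ends → J7 and J6 overlap.
J8 starts after J7 ends.
J8 starts after J6 ends.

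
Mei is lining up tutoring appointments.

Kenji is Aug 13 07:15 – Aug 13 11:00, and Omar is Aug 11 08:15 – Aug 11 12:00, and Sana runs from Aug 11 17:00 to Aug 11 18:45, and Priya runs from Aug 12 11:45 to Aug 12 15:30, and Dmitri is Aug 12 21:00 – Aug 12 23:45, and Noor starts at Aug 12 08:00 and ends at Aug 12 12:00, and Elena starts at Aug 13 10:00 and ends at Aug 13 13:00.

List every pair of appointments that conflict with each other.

Elena & Kenji, Noor & Priya

Sorted by start: Omar, Sana, Noor, Priya, Dmitri, Kenji, Elena.
Sana starts after Omar ends, so nothing later overlaps Omar either.
Noor starts after Sana ends, so nothing later overlaps Sana either.
Priya starts before Noor ends → Noor and Priya overlap.
Dmitri starts after Noor ends, so nothing later overlaps Noor either.
Dmitri starts after Priya ends, so nothing later overlaps Priya either.
Kenji starts after Dmitri ends, so nothing later overlaps Dmitri either.
Elena starts before Kenji ends → Kenji and Elena overlap.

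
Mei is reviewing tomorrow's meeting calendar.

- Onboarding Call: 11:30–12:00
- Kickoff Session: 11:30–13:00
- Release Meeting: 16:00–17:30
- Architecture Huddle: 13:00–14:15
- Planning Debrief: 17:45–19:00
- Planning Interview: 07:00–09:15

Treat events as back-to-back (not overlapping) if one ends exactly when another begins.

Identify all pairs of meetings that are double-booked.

Kickoff Session & Onboarding Call

Sorted by start: Planning Interview, Kickoff Session, Onboarding Call, Architecture Huddle, Release Meeting, Planning Debrief.
Kickoff Session starts after Planning Interview ends; Planning Interview is clear from here.
Onboarding Call starts before Kickoff Session ends → Kickoff Session and Onboarding Call overlap.
Architecture Huddle starts exactly when Kickoff Session ends (back-to-back, no overlap); Kickoff Session is clear from here.
Architecture Huddle starts after Onboarding Call ends; Onboarding Call is clear from here.
Release Meeting starts after Architecture Huddle ends; Architecture Huddle is clear from here.
Planning Debrief starts after Release Meeting ends.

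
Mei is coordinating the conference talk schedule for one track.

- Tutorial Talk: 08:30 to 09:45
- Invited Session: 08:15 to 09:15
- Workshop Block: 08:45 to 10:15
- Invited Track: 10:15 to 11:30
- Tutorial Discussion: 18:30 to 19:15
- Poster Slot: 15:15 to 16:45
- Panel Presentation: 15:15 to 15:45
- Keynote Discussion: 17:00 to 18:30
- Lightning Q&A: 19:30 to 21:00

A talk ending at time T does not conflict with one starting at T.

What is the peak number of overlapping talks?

Sort all start/end points and keep a running count:
08:15 start Invited Session → 1
08:30 start Tutorial Talk → 2
08:45 start Workshop Block → 3
09:15 end Invited Session → 2
09:45 end Tutorial Talk → 1
10:15 end Workshop Block → 0
10:15 start Invited Track → 1
11:30 end Invited Track → 0
15:15 start Panel Presentation → 1
15:15 start Poster Slot → 2
15:45 end Panel Presentation → 1
16:45 end Poster Slot → 0
17:00 start Keynote Discussion → 1
18:30 end Keynote Discussion → 0
18:30 start Tutorial Discussion → 1
19:15 end Tutorial Discussion → 0
19:30 start Lightning Q&A → 1
21:00 end Lightning Q&A → 0
Peak is 3, at 08:45 (Invited Session, Tutorial Talk, Workshop Block).

3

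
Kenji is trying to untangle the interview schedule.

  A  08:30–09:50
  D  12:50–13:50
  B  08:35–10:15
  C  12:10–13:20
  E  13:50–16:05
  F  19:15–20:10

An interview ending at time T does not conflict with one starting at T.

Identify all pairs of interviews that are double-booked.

Two intervals overlap when each starts before the other ends.
Sorted by start: A, B, C, D, E, F.
B starts before A ends → A and B overlap.
C starts after A ends, so A has no further overlaps.
C starts after B ends, so B has no further overlaps.
D starts before C ends → C and D overlap.
E starts after C ends, so C has no further overlaps.
E starts exactly when D ends (back-to-back, no overlap), so D has no further overlaps.
F starts after E ends.

A & B, C & D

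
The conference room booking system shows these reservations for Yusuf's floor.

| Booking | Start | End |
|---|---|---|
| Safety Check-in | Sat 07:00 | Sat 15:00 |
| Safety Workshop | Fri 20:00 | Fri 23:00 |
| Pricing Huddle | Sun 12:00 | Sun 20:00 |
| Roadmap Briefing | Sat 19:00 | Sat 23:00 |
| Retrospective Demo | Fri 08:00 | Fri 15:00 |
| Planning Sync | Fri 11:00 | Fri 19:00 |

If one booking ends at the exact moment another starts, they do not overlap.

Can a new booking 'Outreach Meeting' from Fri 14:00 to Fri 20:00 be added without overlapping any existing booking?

No — it overlaps Planning Sync, Retrospective Demo

Retrospective Demo: starts Fri 08:00 before Outreach Meeting ends Fri 20:00, and ends Fri 15:00 after Outreach Meeting starts Fri 14:00 → overlap.
Planning Sync: starts Fri 11:00 before Outreach Meeting ends Fri 20:00, and ends Fri 19:00 after Outreach Meeting starts Fri 14:00 → overlap.
Safety Workshop: starts Fri 20:00 at or after Outreach Meeting ends Fri 20:00 → clear.
Safety Check-in: starts Sat 07:00 at or after Outreach Meeting ends Fri 20:00 → clear.
Roadmap Briefing: starts Sat 19:00 at or after Outreach Meeting ends Fri 20:00 → clear.
Pricing Huddle: starts Sun 12:00 at or after Outreach Meeting ends Fri 20:00 → clear.
Outreach Meeting overlaps Retrospective Demo, Planning Sync.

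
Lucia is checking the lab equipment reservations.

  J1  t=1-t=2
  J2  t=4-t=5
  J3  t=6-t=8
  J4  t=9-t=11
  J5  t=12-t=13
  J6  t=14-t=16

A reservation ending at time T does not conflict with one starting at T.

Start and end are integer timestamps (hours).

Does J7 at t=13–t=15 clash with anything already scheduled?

Yes — it overlaps J6

J1: ends t=2 at or before J7 starts t=13 → clear.
J2: ends t=5 at or before J7 starts t=13 → clear.
J3: ends t=8 at or before J7 starts t=13 → clear.
J4: ends t=11 at or before J7 starts t=13 → clear.
J5: ends t=13 at or before J7 starts t=13 → clear.
J6: starts t=14 before J7 ends t=15, and ends t=16 after J7 starts t=13 → overlap.
J7 overlaps J6.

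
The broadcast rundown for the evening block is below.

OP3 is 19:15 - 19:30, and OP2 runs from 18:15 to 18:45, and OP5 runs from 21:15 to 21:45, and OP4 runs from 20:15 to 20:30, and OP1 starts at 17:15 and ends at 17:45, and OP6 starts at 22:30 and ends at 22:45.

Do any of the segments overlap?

Sorted by start: OP1, OP2, OP3, OP4, OP5, OP6.
OP2 starts after OP1 ends, so OP1 has no further overlaps.
OP3 starts after OP2 ends, so OP2 has no further overlaps.
OP4 starts after OP3 ends, so OP3 has no further overlaps.
OP5 starts after OP4 ends, so OP4 has no further overlaps.
OP6 starts after OP5 ends.
Every pair is clear; the schedule has no overlaps.

No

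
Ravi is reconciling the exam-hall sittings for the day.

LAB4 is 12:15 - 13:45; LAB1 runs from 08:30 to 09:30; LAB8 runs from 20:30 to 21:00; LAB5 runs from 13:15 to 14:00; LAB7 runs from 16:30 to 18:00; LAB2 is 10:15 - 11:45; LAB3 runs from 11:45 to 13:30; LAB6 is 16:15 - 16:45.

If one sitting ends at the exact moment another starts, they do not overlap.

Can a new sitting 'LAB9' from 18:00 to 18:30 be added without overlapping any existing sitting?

Yes — the slot is free

LAB1: ends 09:30 at or before LAB9 starts 18:00 → clear.
LAB2: ends 11:45 at or before LAB9 starts 18:00 → clear.
LAB3: ends 13:30 at or before LAB9 starts 18:00 → clear.
LAB4: ends 13:45 at or before LAB9 starts 18:00 → clear.
LAB5: ends 14:00 at or before LAB9 starts 18:00 → clear.
LAB6: ends 16:45 at or before LAB9 starts 18:00 → clear.
LAB7: ends 18:00 at or before LAB9 starts 18:00 → clear.
LAB8: starts 20:30 at or after LAB9 ends 18:30 → clear.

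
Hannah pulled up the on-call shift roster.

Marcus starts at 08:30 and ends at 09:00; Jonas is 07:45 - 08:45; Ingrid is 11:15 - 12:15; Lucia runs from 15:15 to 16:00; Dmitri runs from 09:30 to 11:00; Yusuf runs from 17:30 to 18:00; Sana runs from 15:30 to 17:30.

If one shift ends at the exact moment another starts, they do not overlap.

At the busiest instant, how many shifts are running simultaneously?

2

Sort all start/end points and keep a running count:
07:45 start Jonas → 1
08:30 start Marcus → 2
08:45 end Jonas → 1
09:00 end Marcus → 0
09:30 start Dmitri → 1
11:00 end Dmitri → 0
11:15 start Ingrid → 1
12:15 end Ingrid → 0
15:15 start Lucia → 1
15:30 start Sana → 2
16:00 end Lucia → 1
17:30 end Sana → 0
17:30 start Yusuf → 1
18:00 end Yusuf → 0
Peak is 2, at 08:30 (Jonas, Marcus).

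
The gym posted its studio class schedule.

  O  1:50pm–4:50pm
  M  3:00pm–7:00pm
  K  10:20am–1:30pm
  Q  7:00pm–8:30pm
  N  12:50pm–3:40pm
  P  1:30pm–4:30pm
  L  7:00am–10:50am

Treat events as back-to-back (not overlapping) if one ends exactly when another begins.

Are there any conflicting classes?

Sorted by start: L, K, N, P, O, M, Q.
K starts before L ends → L and K overlap.
That's a conflict, so the schedule is not conflict-free.

Yes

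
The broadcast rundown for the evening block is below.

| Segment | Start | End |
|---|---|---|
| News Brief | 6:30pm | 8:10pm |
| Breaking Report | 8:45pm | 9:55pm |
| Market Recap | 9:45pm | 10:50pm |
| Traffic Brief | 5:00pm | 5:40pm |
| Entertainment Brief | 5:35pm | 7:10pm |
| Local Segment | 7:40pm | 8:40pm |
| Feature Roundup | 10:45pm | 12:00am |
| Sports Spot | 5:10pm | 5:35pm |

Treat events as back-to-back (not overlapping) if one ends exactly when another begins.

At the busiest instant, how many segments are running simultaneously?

Walk through starts and ends in time order (an end at T is processed before a start at T):
5:00pm start Traffic Brief → 1
5:10pm start Sports Spot → 2
5:35pm end Sports Spot → 1
5:35pm start Entertainment Brief → 2
5:40pm end Traffic Brief → 1
6:30pm start News Brief → 2
7:10pm end Entertainment Brief → 1
7:40pm start Local Segment → 2
8:10pm end News Brief → 1
8:40pm end Local Segment → 0
8:45pm start Breaking Report → 1
9:45pm start Market Recap → 2
9:55pm end Breaking Report → 1
10:45pm start Feature Roundup → 2
10:50pm end Market Recap → 1
12:00am end Feature Roundup → 0
Peak is 2, at 5:10pm (Sports Spot, Traffic Brief).

2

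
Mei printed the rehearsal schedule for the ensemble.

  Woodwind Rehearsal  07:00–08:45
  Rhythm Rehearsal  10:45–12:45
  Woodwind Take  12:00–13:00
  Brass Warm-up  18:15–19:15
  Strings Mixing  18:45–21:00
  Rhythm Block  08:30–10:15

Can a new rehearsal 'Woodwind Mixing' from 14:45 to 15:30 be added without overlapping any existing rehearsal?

Woodwind Rehearsal: ends 08:45 at or before Woodwind Mixing starts 14:45 → clear.
Rhythm Block: ends 10:15 at or before Woodwind Mixing starts 14:45 → clear.
Rhythm Rehearsal: ends 12:45 at or before Woodwind Mixing starts 14:45 → clear.
Woodwind Take: ends 13:00 at or before Woodwind Mixing starts 14:45 → clear.
Brass Warm-up: starts 18:15 at or after Woodwind Mixing ends 15:30 → clear.
Strings Mixing: starts 18:45 at or after Woodwind Mixing ends 15:30 → clear.

Yes — the slot is free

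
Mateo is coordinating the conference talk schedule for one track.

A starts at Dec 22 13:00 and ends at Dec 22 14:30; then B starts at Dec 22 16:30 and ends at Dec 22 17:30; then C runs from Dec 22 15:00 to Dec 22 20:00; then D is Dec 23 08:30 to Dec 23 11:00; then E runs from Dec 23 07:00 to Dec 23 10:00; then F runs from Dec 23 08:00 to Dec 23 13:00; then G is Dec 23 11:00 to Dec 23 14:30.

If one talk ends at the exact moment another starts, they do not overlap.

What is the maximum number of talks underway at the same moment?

Sweep the timeline, counting +1 at each start and −1 at each end (ends before starts at a tie):
Dec 22 13:00 start A → 1
Dec 22 14:30 end A → 0
Dec 22 15:00 start C → 1
Dec 22 16:30 start B → 2
Dec 22 17:30 end B → 1
Dec 22 20:00 end C → 0
Dec 23 07:00 start E → 1
Dec 23 08:00 start F → 2
Dec 23 08:30 start D → 3
Dec 23 10:00 end E → 2
Dec 23 11:00 end D → 1
Dec 23 11:00 start G → 2
Dec 23 13:00 end F → 1
Dec 23 14:30 end G → 0
Peak is 3, at Dec 23 08:30 (D, E, F).

3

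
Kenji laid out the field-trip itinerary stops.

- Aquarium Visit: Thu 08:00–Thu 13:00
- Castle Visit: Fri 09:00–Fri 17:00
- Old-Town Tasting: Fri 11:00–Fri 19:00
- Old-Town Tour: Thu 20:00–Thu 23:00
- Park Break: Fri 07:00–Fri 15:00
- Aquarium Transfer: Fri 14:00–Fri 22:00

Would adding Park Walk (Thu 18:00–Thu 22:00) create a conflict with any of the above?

Yes — it overlaps Old-Town Tour

Aquarium Visit: ends Thu 13:00 at or before Park Walk starts Thu 18:00 → clear.
Old-Town Tour: starts Thu 20:00 before Park Walk ends Thu 22:00, and ends Thu 23:00 after Park Walk starts Thu 18:00 → overlap.
Park Break: starts Fri 07:00 at or after Park Walk ends Thu 22:00 → clear.
Castle Visit: starts Fri 09:00 at or after Park Walk ends Thu 22:00 → clear.
Old-Town Tasting: starts Fri 11:00 at or after Park Walk ends Thu 22:00 → clear.
Aquarium Transfer: starts Fri 14:00 at or after Park Walk ends Thu 22:00 → clear.
Park Walk overlaps Old-Town Tour.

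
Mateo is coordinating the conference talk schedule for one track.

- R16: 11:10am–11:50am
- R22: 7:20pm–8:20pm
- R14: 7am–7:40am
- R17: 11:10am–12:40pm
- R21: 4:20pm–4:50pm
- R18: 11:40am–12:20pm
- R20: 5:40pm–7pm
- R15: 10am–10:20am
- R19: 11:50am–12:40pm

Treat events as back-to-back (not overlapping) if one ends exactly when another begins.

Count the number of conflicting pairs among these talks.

Sorted by start: R14, R15, R16, R17, R18, R19, R21, R20, R22.
R15 starts after R14 ends, so R14 has no further overlaps.
R16 starts after R15 ends, so R15 has no further overlaps.
R17 starts before R16 ends → R16 and R17 overlap.
R18 starts before R16 ends → R16 and R18 overlap.
R19 starts exactly when R16 ends (back-to-back, no overlap), so R16 has no further overlaps.
R18 starts before R17 ends → R17 and R18 overlap.
R19 starts before R17 ends → R17 and R19 overlap.
R21 starts after R17 ends, so R17 has no further overlaps.
R19 starts before R18 ends → R18 and R19 overlap.
R21 starts after R18 ends, so R18 has no further overlaps.
R21 starts after R19 ends, so R19 has no further overlaps.
R20 starts after R21 ends, so R21 has no further overlaps.
R22 starts after R20 ends.
Overlapping pairs: R16 & R17, R16 & R18, R17 & R18, R17 & R19, R18 & R19 — 5 in total.

5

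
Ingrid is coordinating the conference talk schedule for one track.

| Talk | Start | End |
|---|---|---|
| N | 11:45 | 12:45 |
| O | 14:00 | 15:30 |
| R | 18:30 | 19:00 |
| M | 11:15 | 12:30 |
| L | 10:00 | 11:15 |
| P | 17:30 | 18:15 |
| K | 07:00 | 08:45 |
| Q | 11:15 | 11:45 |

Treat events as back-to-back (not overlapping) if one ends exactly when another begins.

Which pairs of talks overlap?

Check each pair: they overlap iff neither finishes before the other starts.
Sorted by start: K, L, M, Q, N, O, P, R.
L starts after K ends, so K has no further overlaps.
M starts exactly when L ends (back-to-back, no overlap), so L has no further overlaps.
Q starts before M ends → M and Q overlap.
N starts before M ends → M and N overlap.
O starts after M ends, so M has no further overlaps.
N starts exactly when Q ends (back-to-back, no overlap), so Q has no further overlaps.
O starts after N ends, so N has no further overlaps.
P starts after O ends, so O has no further overlaps.
R starts after P ends.

M & N, M & Q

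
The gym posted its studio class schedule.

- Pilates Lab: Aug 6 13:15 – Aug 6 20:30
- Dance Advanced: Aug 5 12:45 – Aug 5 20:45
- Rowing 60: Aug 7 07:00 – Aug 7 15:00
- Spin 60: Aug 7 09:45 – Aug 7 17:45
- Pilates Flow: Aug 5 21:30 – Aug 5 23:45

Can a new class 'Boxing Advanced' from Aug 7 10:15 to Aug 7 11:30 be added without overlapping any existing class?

No — it overlaps Rowing 60, Spin 60

Dance Advanced: ends Aug 5 20:45 at or before Boxing Advanced starts Aug 7 10:15 → clear.
Pilates Flow: ends Aug 5 23:45 at or before Boxing Advanced starts Aug 7 10:15 → clear.
Pilates Lab: ends Aug 6 20:30 at or before Boxing Advanced starts Aug 7 10:15 → clear.
Rowing 60: starts Aug 7 07:00 before Boxing Advanced ends Aug 7 11:30, and ends Aug 7 15:00 after Boxing Advanced starts Aug 7 10:15 → overlap.
Spin 60: starts Aug 7 09:45 before Boxing Advanced ends Aug 7 11:30, and ends Aug 7 17:45 after Boxing Advanced starts Aug 7 10:15 → overlap.
Boxing Advanced overlaps Rowing 60, Spin 60.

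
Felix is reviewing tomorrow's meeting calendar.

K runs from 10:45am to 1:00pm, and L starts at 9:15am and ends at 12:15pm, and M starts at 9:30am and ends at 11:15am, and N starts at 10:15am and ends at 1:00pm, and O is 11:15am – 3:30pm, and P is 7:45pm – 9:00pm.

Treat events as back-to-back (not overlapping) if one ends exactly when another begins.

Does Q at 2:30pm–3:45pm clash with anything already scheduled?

Yes — it overlaps O

L: ends 12:15pm at or before Q starts 2:30pm → clear.
M: ends 11:15am at or before Q starts 2:30pm → clear.
N: ends 1:00pm at or before Q starts 2:30pm → clear.
K: ends 1:00pm at or before Q starts 2:30pm → clear.
O: starts 11:15am before Q ends 3:45pm, and ends 3:30pm after Q starts 2:30pm → overlap.
P: starts 7:45pm at or after Q ends 3:45pm → clear.
Q overlaps O.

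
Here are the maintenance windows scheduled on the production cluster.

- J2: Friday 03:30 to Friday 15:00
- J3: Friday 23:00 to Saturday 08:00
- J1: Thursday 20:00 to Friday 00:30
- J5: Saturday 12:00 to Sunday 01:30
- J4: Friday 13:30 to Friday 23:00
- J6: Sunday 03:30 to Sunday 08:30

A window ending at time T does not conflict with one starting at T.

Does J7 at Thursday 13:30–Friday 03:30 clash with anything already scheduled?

Yes — it overlaps J1

J1: starts Thursday 20:00 before J7 ends Friday 03:30, and ends Friday 00:30 after J7 starts Thursday 13:30 → overlap.
J2: starts Friday 03:30 at or after J7 ends Friday 03:30 → clear.
J4: starts Friday 13:30 at or after J7 ends Friday 03:30 → clear.
J3: starts Friday 23:00 at or after J7 ends Friday 03:30 → clear.
J5: starts Saturday 12:00 at or after J7 ends Friday 03:30 → clear.
J6: starts Sunday 03:30 at or after J7 ends Friday 03:30 → clear.
J7 overlaps J1.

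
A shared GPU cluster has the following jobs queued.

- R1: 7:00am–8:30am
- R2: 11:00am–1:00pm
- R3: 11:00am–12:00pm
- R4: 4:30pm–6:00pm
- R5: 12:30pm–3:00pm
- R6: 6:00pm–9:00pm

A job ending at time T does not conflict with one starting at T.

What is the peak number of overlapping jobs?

Sweep the timeline, counting +1 at each start and −1 at each end (ends before starts at a tie):
7:00am start R1 → 1
8:30am end R1 → 0
11:00am start R2 → 1
11:00am start R3 → 2
12:00pm end R3 → 1
12:30pm start R5 → 2
1:00pm end R2 → 1
3:00pm end R5 → 0
4:30pm start R4 → 1
6:00pm end R4 → 0
6:00pm start R6 → 1
9:00pm end R6 → 0
Peak is 2, at 11:00am (R2, R3).

2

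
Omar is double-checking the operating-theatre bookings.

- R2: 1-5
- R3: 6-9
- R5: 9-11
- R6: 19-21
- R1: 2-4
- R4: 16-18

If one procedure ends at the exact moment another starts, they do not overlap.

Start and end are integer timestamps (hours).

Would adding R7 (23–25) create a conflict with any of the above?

No — it doesn't clash with anything

R2: ends 5 at or before R7 starts 23 → clear.
R1: ends 4 at or before R7 starts 23 → clear.
R3: ends 9 at or before R7 starts 23 → clear.
R5: ends 11 at or before R7 starts 23 → clear.
R4: ends 18 at or before R7 starts 23 → clear.
R6: ends 21 at or before R7 starts 23 → clear.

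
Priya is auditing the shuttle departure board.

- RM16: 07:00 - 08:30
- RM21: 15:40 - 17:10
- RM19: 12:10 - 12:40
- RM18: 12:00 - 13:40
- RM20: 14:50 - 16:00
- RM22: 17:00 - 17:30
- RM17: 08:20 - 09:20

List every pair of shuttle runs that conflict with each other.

Two intervals overlap when each starts before the other ends.
Sorted by start: RM16, RM17, RM18, RM19, RM20, RM21, RM22.
RM17 starts before RM16 ends → RM16 and RM17 overlap.
RM18 starts after RM16 ends; RM16 is clear from here.
RM18 starts after RM17 ends; RM17 is clear from here.
RM19 starts before RM18 ends → RM18 and RM19 overlap.
RM20 starts after RM18 ends; RM18 is clear from here.
RM20 starts after RM19 ends; RM19 is clear from here.
RM21 starts before RM20 ends → RM20 and RM21 overlap.
RM22 starts after RM20 ends.
RM22 starts before RM21 ends → RM21 and RM22 overlap.

RM16 & RM17, RM18 & RM19, RM20 & RM21, RM21 & RM22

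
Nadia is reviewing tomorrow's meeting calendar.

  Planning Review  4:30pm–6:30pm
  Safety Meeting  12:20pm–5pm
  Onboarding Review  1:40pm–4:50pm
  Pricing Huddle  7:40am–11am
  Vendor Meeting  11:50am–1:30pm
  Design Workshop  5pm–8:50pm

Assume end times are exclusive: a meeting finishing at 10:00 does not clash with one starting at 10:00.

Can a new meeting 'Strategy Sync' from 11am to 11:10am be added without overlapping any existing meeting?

Pricing Huddle: ends 11am at or before Strategy Sync starts 11am → clear.
Vendor Meeting: starts 11:50am at or after Strategy Sync ends 11:10am → clear.
Safety Meeting: starts 12:20pm at or after Strategy Sync ends 11:10am → clear.
Onboarding Review: starts 1:40pm at or after Strategy Sync ends 11:10am → clear.
Planning Review: starts 4:30pm at or after Strategy Sync ends 11:10am → clear.
Design Workshop: starts 5pm at or after Strategy Sync ends 11:10am → clear.

Yes — the slot is free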